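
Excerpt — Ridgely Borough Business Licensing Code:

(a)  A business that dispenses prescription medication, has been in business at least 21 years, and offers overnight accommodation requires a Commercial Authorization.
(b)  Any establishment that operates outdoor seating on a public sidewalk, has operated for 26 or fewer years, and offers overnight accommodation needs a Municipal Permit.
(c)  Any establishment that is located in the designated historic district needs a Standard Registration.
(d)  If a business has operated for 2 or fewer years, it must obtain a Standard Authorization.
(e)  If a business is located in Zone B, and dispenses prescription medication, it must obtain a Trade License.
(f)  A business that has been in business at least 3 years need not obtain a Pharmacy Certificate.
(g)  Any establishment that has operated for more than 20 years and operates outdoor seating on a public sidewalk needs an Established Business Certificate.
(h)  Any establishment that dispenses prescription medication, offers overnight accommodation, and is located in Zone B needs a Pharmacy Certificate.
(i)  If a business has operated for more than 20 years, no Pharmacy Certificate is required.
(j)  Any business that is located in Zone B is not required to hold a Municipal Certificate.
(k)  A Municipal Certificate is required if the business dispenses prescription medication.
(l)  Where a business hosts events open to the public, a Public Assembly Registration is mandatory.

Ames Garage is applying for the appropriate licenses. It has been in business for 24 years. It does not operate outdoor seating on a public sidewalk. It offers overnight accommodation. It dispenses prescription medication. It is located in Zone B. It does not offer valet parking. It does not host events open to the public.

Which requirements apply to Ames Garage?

(a) dispenses prescription medication; years in business 24 ≥ 21; offers overnight accommodation → Commercial Authorization required.
(b) does not operate outdoor seating on a public sidewalk; years in business 24 ≤ 26; offers overnight accommodation → Municipal Permit not required.
(c) is located in Zone B (not: is located in the designated historic district) → Standard Registration not required.
(d) years in business 24 > 2 → Standard Authorization not required.
(e) is located in Zone B; dispenses prescription medication → Trade License required.
(f) years in business 24 ≥ 3 → exempt from Pharmacy Certificate.
(g) years in business 24 > 20; does not operate outdoor seating on a public sidewalk → Established Business Certificate not required.
(h) dispenses prescription medication; offers overnight accommodation; is located in Zone B → Pharmacy Certificate required.
(i) years in business 24 > 20 → exempt from Pharmacy Certificate.
(j) is located in Zone B → exempt from Municipal Certificate.
(k) dispenses prescription medication → Municipal Certificate required.
(l) does not host events open to the public → Public Assembly Registration not required.

Commercial Authorization, Trade License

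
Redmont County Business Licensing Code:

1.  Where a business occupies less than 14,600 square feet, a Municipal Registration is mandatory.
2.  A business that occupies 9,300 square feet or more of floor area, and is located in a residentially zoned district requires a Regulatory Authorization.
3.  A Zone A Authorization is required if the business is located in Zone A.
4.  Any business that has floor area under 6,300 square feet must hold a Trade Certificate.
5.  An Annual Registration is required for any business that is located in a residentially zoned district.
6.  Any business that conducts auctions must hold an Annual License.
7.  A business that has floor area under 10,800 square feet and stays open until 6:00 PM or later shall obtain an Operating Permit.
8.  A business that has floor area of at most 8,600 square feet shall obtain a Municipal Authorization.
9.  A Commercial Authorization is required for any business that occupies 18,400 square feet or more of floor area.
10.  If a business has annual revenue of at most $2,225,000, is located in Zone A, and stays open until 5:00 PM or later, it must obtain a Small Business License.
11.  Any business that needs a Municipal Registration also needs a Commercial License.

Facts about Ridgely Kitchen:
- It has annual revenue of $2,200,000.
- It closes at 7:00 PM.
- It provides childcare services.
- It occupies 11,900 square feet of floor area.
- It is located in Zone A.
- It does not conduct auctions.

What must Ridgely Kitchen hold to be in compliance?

Commercial License, Municipal Registration, Small Business License, Zone A Authorization

1. floor area 11,900 square feet < 14,600 square feet → Municipal Registration required.
2. floor area 11,900 square feet ≥ 9,300 square feet; is located in Zone A (not: is located in a residentially zoned district) → Regulatory Authorization not required.
3. is located in Zone A → Zone A Authorization required.
4. floor area 11,900 square feet ≥ 6,300 square feet → Trade Certificate not required.
5. is located in Zone A (not: is located in a residentially zoned district) → Annual Registration not required.
6. does not conduct auctions → Annual License not required.
7. floor area 11,900 square feet ≥ 10,800 square feet; closes 7:00 PM, after 6:00 PM → Operating Permit not required.
8. floor area 11,900 square feet > 8,600 square feet → Municipal Authorization not required.
9. floor area 11,900 square feet < 18,400 square feet → Commercial Authorization not required.
10. revenue $2,200,000 ≤ $2,225,000; is located in Zone A; closes 7:00 PM, after 5:00 PM → Small Business License required.
11. Municipal Registration is required → Commercial License also required.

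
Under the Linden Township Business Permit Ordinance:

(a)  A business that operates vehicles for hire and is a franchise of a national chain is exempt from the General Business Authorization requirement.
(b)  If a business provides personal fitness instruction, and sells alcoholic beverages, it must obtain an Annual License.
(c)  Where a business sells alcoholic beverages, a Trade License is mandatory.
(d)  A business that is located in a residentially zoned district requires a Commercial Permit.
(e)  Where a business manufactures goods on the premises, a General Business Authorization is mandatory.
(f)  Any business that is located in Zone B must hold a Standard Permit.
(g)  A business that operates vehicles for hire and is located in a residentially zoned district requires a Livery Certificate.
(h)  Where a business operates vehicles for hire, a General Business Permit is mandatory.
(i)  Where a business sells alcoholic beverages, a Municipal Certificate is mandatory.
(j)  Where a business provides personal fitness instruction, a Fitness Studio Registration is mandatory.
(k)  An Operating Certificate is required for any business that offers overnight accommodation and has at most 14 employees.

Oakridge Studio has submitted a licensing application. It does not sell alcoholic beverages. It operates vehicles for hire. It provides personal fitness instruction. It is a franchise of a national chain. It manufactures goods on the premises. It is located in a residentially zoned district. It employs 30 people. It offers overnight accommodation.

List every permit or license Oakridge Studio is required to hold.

Commercial Permit, Fitness Studio Registration, General Business Permit, Livery Certificate

(a) operates vehicles for hire; is a franchise of a national chain → exempt from General Business Authorization.
(b) provides personal fitness instruction; does not sell alcoholic beverages → Annual License not required.
(c) does not sell alcoholic beverages → Trade License not required.
(d) is located in a residentially zoned district → Commercial Permit required.
(e) manufactures goods on the premises → General Business Authorization required.
(f) is located in a residentially zoned district (not: is located in Zone B) → Standard Permit not required.
(g) operates vehicles for hire; is located in a residentially zoned district → Livery Certificate required.
(h) operates vehicles for hire → General Business Permit required.
(i) does not sell alcoholic beverages → Municipal Certificate not required.
(j) provides personal fitness instruction → Fitness Studio Registration required.
(k) offers overnight accommodation; employees 30 > 14 → Operating Certificate not required.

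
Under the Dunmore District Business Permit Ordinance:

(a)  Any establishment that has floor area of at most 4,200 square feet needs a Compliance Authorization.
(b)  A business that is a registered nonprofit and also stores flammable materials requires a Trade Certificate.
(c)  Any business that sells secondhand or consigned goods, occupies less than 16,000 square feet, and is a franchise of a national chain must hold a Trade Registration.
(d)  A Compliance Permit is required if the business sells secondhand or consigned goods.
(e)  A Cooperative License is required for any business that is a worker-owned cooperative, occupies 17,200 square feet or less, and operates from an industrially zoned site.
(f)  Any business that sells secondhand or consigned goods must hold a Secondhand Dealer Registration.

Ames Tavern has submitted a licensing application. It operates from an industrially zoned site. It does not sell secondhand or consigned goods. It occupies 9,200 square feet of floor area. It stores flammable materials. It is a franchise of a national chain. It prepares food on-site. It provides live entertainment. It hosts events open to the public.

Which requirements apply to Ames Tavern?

(a) floor area 9,200 square feet > 4,200 square feet → Compliance Authorization not required.
(b) is a franchise of a national chain (not: is a registered nonprofit); stores flammable materials → Trade Certificate not required.
(c) does not sell secondhand or consigned goods; floor area 9,200 square feet < 16,000 square feet; is a franchise of a national chain → Trade Registration not required.
(d) does not sell secondhand or consigned goods → Compliance Permit not required.
(e) is a franchise of a national chain (not: is a worker-owned cooperative); floor area 9,200 square feet ≤ 17,200 square feet; operates from an industrially zoned site → Cooperative License not required.
(f) does not sell secondhand or consigned goods → Secondhand Dealer Registration not required.

None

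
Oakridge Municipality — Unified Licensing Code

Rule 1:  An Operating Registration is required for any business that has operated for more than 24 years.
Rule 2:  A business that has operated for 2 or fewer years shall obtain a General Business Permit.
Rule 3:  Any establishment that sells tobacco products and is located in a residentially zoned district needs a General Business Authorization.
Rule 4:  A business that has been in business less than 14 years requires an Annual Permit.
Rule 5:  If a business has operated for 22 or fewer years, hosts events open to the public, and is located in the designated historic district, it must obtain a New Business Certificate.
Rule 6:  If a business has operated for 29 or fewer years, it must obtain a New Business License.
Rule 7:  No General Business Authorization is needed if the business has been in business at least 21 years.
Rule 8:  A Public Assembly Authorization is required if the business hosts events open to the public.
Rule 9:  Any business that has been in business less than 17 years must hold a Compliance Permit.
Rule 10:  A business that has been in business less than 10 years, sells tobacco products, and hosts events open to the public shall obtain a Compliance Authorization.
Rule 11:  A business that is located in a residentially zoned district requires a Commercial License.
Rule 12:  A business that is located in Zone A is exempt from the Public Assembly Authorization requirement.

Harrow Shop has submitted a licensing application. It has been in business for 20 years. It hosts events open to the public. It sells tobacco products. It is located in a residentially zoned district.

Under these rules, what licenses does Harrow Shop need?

Commercial License, General Business Authorization, New Business License, Public Assembly Authorization

Rule 1: years in business 20 ≤ 24 → Operating Registration not required.
Rule 2: years in business 20 > 2 → General Business Permit not required.
Rule 3: sells tobacco products; is located in a residentially zoned district → General Business Authorization required.
Rule 4: years in business 20 ≥ 14 → Annual Permit not required.
Rule 5: years in business 20 ≤ 22; hosts events open to the public; is located in a residentially zoned district (not: is located in the designated historic district) → New Business Certificate not required.
Rule 6: years in business 20 ≤ 29 → New Business License required.
Rule 7: years in business 20 < 21 → General Business Authorization exemption does not apply.
Rule 8: hosts events open to the public → Public Assembly Authorization required.
Rule 9: years in business 20 ≥ 17 → Compliance Permit not required.
Rule 10: years in business 20 ≥ 10; sells tobacco products; hosts events open to the public → Compliance Authorization not required.
Rule 11: is located in a residentially zoned district → Commercial License required.
Rule 12: is located in a residentially zoned district (not: is located in Zone A) → Public Assembly Authorization exemption does not apply.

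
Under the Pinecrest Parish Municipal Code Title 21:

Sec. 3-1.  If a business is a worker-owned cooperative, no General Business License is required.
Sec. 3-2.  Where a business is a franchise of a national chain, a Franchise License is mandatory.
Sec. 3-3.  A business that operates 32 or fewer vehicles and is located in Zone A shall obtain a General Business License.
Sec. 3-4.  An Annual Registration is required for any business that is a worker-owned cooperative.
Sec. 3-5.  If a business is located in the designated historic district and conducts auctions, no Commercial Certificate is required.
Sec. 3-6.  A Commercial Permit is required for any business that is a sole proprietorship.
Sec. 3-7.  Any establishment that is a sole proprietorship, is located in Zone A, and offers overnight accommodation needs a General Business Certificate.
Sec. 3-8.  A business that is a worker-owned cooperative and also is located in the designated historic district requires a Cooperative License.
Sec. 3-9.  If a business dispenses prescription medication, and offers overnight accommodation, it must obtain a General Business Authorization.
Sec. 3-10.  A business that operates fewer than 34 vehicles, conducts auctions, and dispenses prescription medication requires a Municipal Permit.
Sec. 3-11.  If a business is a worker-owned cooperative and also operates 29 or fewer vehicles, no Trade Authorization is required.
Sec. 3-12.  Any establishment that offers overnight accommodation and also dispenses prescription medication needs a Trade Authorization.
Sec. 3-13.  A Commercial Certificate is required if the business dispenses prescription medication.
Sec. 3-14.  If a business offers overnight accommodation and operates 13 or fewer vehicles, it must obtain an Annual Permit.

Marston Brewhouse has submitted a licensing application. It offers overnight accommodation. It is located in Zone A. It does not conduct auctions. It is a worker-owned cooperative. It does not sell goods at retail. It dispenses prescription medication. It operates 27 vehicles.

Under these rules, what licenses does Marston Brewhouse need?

Annual Registration, Commercial Certificate, General Business Authorization

Sec. 3-1. is a worker-owned cooperative → exempt from General Business License.
Sec. 3-2. is a worker-owned cooperative (not: is a franchise of a national chain) → Franchise License not required.
Sec. 3-3. vehicles 27 ≤ 32; is located in Zone A → General Business License required.
Sec. 3-4. is a worker-owned cooperative → Annual Registration required.
Sec. 3-5. is located in Zone A (not: is located in the designated historic district); does not conduct auctions → Commercial Certificate exemption does not apply.
Sec. 3-6. is a worker-owned cooperative (not: is a sole proprietorship) → Commercial Permit not required.
Sec. 3-7. is a worker-owned cooperative (not: is a sole proprietorship); is located in Zone A; offers overnight accommodation → General Business Certificate not required.
Sec. 3-8. is a worker-owned cooperative; is located in Zone A (not: is located in the designated historic district) → Cooperative License not required.
Sec. 3-9. dispenses prescription medication; offers overnight accommodation → General Business Authorization required.
Sec. 3-10. vehicles 27 < 34; does not conduct auctions; dispenses prescription medication → Municipal Permit not required.
Sec. 3-11. is a worker-owned cooperative; vehicles 27 ≤ 29 → exempt from Trade Authorization.
Sec. 3-12. offers overnight accommodation; dispenses prescription medication → Trade Authorization required.
Sec. 3-13. dispenses prescription medication → Commercial Certificate required.
Sec. 3-14. offers overnight accommodation; vehicles 27 > 13 → Annual Permit not required.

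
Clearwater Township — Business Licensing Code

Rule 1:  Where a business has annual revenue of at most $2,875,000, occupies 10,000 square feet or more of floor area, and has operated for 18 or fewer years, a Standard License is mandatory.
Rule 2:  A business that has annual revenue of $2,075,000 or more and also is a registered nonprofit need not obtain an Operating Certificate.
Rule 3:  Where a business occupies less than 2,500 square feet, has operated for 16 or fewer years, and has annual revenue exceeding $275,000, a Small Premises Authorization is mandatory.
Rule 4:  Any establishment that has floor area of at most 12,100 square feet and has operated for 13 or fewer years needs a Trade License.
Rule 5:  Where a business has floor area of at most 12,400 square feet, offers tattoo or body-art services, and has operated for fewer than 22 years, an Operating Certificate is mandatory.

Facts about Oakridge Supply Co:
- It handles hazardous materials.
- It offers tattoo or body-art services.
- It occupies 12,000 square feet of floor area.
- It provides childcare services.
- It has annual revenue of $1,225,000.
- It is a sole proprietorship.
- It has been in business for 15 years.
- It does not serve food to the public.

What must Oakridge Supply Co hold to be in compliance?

Rule 1: revenue $1,225,000 ≤ $2,875,000; floor area 12,000 square feet ≥ 10,000 square feet; years in business 15 ≤ 18 → Standard License required.
Rule 2: revenue $1,225,000 < $2,075,000; is a sole proprietorship (not: is a registered nonprofit) → Operating Certificate exemption does not apply.
Rule 3: floor area 12,000 square feet ≥ 2,500 square feet; years in business 15 ≤ 16; revenue $1,225,000 > $275,000 → Small Premises Authorization not required.
Rule 4: floor area 12,000 square feet ≤ 12,100 square feet; years in business 15 > 13 → Trade License not required.
Rule 5: floor area 12,000 square feet ≤ 12,400 square feet; offers tattoo or body-art services; years in business 15 < 22 → Operating Certificate required.

Operating Certificate, Standard License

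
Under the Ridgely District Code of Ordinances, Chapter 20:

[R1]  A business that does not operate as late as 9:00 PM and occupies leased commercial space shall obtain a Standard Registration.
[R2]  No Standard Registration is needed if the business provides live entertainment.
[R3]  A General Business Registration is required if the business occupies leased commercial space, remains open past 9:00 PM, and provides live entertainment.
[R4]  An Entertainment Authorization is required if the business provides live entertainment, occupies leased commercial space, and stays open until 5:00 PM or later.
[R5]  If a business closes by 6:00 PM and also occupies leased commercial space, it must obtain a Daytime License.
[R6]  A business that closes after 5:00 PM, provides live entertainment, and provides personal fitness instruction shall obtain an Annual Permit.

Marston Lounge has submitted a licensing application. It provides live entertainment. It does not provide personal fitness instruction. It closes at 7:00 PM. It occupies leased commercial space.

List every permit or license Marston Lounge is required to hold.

[R1] closes 7:00 PM, at/before 9:00 PM; occupies leased commercial space → Standard Registration required.
[R2] provides live entertainment → exempt from Standard Registration.
[R3] occupies leased commercial space; closes 7:00 PM, at/before 9:00 PM; provides live entertainment → General Business Registration not required.
[R4] provides live entertainment; occupies leased commercial space; closes 7:00 PM, after 5:00 PM → Entertainment Authorization required.
[R5] closes 7:00 PM, after 6:00 PM; occupies leased commercial space → Daytime License not required.
[R6] closes 7:00 PM, after 5:00 PM; provides live entertainment; does not provide personal fitness instruction → Annual Permit not required.

Entertainment Authorization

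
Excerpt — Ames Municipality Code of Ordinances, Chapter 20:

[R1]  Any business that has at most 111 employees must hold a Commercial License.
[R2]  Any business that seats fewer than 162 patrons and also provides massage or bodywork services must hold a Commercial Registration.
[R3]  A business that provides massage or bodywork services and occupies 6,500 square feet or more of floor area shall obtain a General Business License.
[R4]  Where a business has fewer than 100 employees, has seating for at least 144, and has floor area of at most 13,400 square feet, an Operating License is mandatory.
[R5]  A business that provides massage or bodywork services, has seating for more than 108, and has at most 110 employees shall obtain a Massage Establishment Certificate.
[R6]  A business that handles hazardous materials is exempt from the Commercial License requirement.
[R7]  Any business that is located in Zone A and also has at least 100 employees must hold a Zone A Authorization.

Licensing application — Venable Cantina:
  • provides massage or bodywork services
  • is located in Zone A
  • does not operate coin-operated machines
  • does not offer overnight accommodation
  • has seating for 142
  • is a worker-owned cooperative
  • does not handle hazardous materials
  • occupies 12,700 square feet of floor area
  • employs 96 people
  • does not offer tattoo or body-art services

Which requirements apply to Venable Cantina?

Commercial License, Commercial Registration, General Business License, Massage Establishment Certificate

[R1] employees 96 ≤ 111 → Commercial License required.
[R2] seating 142 < 162; provides massage or bodywork services → Commercial Registration required.
[R3] provides massage or bodywork services; floor area 12,700 square feet ≥ 6,500 square feet → General Business License required.
[R4] employees 96 < 100; seating 142 < 144; floor area 12,700 square feet ≤ 13,400 square feet → Operating License not required.
[R5] provides massage or bodywork services; seating 142 > 108; employees 96 ≤ 110 → Massage Establishment Certificate required.
[R6] does not handle hazardous materials → Commercial License exemption does not apply.
[R7] is located in Zone A; employees 96 < 100 → Zone A Authorization not required.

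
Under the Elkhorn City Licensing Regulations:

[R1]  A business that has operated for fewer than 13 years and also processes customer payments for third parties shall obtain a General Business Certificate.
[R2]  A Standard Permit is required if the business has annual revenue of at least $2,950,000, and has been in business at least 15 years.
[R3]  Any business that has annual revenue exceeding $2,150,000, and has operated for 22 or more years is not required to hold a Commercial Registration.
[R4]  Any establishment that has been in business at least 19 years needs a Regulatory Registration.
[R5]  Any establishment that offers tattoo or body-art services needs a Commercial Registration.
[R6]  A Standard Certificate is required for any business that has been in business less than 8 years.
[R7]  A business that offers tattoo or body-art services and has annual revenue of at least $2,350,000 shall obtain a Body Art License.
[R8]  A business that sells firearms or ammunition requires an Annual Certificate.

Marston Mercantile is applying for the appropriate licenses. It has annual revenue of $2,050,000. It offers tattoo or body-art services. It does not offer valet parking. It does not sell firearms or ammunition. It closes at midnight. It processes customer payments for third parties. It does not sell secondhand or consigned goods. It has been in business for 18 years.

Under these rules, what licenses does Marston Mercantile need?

[R1] years in business 18 ≥ 13; processes customer payments for third parties → General Business Certificate not required.
[R2] revenue $2,050,000 < $2,950,000; years in business 18 ≥ 15 → Standard Permit not required.
[R3] revenue $2,050,000 ≤ $2,150,000; years in business 18 < 22 → Commercial Registration exemption does not apply.
[R4] years in business 18 < 19 → Regulatory Registration not required.
[R5] offers tattoo or body-art services → Commercial Registration required.
[R6] years in business 18 ≥ 8 → Standard Certificate not required.
[R7] offers tattoo or body-art services; revenue $2,050,000 < $2,350,000 → Body Art License not required.
[R8] does not sell firearms or ammunition → Annual Certificate not required.

Commercial Registration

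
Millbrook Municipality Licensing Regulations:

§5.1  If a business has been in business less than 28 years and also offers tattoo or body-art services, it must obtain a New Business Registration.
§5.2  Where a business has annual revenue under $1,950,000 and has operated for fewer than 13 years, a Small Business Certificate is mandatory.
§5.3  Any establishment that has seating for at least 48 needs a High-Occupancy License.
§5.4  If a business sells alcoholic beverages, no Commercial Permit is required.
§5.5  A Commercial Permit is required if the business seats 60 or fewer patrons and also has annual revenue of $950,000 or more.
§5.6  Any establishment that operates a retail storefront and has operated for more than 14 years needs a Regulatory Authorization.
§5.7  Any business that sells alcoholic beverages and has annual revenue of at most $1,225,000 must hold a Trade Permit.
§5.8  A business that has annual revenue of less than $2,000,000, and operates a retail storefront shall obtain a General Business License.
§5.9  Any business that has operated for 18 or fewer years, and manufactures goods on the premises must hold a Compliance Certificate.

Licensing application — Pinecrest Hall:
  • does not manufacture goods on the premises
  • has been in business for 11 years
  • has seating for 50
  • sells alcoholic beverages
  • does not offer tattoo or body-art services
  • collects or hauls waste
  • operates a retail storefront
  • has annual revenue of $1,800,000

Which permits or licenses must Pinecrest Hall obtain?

§5.1 years in business 11 < 28; does not offer tattoo or body-art services → New Business Registration not required.
§5.2 revenue $1,800,000 < $1,950,000; years in business 11 < 13 → Small Business Certificate required.
§5.3 seating 50 ≥ 48 → High-Occupancy License required.
§5.4 sells alcoholic beverages → exempt from Commercial Permit.
§5.5 seating 50 ≤ 60; revenue $1,800,000 ≥ $950,000 → Commercial Permit required.
§5.6 operates a retail storefront; years in business 11 ≤ 14 → Regulatory Authorization not required.
§5.7 sells alcoholic beverages; revenue $1,800,000 > $1,225,000 → Trade Permit not required.
§5.8 revenue $1,800,000 < $2,000,000; operates a retail storefront → General Business License required.
§5.9 years in business 11 ≤ 18; does not manufacture goods on the premises → Compliance Certificate not required.

General Business License, High-Occupancy License, Small Business Certificate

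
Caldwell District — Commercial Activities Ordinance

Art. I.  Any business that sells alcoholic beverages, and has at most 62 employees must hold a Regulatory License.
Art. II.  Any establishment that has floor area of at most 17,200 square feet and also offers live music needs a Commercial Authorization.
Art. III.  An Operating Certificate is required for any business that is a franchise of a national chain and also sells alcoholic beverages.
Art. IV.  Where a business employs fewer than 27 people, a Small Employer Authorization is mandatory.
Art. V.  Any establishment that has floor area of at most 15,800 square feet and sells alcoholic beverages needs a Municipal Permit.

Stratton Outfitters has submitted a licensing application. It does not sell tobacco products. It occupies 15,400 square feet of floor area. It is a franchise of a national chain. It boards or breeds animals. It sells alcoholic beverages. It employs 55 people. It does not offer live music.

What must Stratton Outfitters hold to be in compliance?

Municipal Permit, Operating Certificate, Regulatory License

Art. I. sells alcoholic beverages; employees 55 ≤ 62 → Regulatory License required.
Art. II. floor area 15,400 square feet ≤ 17,200 square feet; does not offer live music → Commercial Authorization not required.
Art. III. is a franchise of a national chain; sells alcoholic beverages → Operating Certificate required.
Art. IV. employees 55 ≥ 27 → Small Employer Authorization not required.
Art. V. floor area 15,400 square feet ≤ 15,800 square feet; sells alcoholic beverages → Municipal Permit required.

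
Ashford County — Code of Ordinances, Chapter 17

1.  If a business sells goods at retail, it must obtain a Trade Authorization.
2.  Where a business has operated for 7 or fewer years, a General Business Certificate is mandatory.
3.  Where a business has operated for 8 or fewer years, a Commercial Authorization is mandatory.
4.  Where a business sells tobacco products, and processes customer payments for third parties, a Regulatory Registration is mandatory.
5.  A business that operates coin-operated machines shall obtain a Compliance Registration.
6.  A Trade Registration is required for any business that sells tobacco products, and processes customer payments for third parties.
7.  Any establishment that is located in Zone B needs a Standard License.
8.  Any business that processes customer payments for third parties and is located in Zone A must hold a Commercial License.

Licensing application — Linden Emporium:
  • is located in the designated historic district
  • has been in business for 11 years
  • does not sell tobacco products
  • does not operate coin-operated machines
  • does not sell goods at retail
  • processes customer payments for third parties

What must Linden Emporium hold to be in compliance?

1. does not sell goods at retail → Trade Authorization not required.
2. years in business 11 > 7 → General Business Certificate not required.
3. years in business 11 > 8 → Commercial Authorization not required.
4. does not sell tobacco products; processes customer payments for third parties → Regulatory Registration not required.
5. does not operate coin-operated machines → Compliance Registration not required.
6. does not sell tobacco products; processes customer payments for third parties → Trade Registration not required.
7. is located in the designated historic district (not: is located in Zone B) → Standard License not required.
8. processes customer payments for third parties; is located in the designated historic district (not: is located in Zone A) → Commercial License not required.

None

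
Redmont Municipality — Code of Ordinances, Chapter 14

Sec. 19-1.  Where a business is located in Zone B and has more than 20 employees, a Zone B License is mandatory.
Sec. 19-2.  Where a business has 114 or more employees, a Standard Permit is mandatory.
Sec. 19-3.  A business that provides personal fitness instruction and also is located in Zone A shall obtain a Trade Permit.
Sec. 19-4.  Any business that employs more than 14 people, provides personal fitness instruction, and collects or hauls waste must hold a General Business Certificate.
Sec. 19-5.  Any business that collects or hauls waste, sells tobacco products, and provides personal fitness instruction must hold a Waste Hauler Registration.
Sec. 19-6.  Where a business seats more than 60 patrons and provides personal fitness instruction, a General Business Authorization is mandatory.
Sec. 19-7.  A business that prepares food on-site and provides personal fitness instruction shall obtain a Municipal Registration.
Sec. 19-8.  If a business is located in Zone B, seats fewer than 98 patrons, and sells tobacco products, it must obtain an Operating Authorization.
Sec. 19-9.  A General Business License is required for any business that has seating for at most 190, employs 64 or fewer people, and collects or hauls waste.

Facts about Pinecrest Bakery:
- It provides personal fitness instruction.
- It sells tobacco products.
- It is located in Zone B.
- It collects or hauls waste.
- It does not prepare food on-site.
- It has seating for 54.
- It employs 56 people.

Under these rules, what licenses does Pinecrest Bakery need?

General Business Certificate, General Business License, Operating Authorization, Waste Hauler Registration, Zone B License

Sec. 19-1. is located in Zone B; employees 56 > 20 → Zone B License required.
Sec. 19-2. employees 56 < 114 → Standard Permit not required.
Sec. 19-3. provides personal fitness instruction; is located in Zone B (not: is located in Zone A) → Trade Permit not required.
Sec. 19-4. employees 56 > 14; provides personal fitness instruction; collects or hauls waste → General Business Certificate required.
Sec. 19-5. collects or hauls waste; sells tobacco products; provides personal fitness instruction → Waste Hauler Registration required.
Sec. 19-6. seating 54 ≤ 60; provides personal fitness instruction → General Business Authorization not required.
Sec. 19-7. does not prepare food on-site; provides personal fitness instruction → Municipal Registration not required.
Sec. 19-8. is located in Zone B; seating 54 < 98; sells tobacco products → Operating Authorization required.
Sec. 19-9. seating 54 ≤ 190; employees 56 ≤ 64; collects or hauls waste → General Business License required.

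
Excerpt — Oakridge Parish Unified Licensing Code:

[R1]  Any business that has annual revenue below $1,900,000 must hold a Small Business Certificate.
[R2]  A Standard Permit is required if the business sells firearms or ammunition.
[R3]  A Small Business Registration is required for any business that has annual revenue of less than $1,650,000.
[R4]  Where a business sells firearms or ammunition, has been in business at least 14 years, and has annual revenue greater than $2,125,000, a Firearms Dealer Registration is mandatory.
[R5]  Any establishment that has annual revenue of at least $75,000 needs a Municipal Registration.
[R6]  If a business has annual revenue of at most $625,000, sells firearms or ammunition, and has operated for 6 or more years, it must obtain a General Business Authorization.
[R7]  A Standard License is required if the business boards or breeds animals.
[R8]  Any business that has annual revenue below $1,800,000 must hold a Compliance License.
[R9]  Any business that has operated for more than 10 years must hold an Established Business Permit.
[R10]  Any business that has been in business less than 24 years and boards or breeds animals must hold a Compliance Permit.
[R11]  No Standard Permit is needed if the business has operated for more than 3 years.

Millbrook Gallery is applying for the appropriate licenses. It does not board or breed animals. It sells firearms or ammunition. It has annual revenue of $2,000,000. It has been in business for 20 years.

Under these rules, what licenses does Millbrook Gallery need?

Established Business Permit, Municipal Registration

[R1] revenue $2,000,000 ≥ $1,900,000 → Small Business Certificate not required.
[R2] sells firearms or ammunition → Standard Permit required.
[R3] revenue $2,000,000 ≥ $1,650,000 → Small Business Registration not required.
[R4] sells firearms or ammunition; years in business 20 ≥ 14; revenue $2,000,000 ≤ $2,125,000 → Firearms Dealer Registration not required.
[R5] revenue $2,000,000 ≥ $75,000 → Municipal Registration required.
[R6] revenue $2,000,000 > $625,000; sells firearms or ammunition; years in business 20 ≥ 6 → General Business Authorization not required.
[R7] does not board or breed animals → Standard License not required.
[R8] revenue $2,000,000 ≥ $1,800,000 → Compliance License not required.
[R9] years in business 20 > 10 → Established Business Permit required.
[R10] years in business 20 < 24; does not board or breed animals → Compliance Permit not required.
[R11] years in business 20 > 3 → exempt from Standard Permit.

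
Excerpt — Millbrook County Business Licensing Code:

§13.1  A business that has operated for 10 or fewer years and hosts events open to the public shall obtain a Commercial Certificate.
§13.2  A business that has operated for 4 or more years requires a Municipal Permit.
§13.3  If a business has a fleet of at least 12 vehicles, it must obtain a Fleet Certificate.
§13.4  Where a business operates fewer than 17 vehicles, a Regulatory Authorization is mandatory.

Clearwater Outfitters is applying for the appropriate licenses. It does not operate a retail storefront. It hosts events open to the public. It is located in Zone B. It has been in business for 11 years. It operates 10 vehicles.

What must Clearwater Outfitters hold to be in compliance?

Municipal Permit, Regulatory Authorization

§13.1 years in business 11 > 10; hosts events open to the public → Commercial Certificate not required.
§13.2 years in business 11 ≥ 4 → Municipal Permit required.
§13.3 vehicles 10 < 12 → Fleet Certificate not required.
§13.4 vehicles 10 < 17 → Regulatory Authorization required.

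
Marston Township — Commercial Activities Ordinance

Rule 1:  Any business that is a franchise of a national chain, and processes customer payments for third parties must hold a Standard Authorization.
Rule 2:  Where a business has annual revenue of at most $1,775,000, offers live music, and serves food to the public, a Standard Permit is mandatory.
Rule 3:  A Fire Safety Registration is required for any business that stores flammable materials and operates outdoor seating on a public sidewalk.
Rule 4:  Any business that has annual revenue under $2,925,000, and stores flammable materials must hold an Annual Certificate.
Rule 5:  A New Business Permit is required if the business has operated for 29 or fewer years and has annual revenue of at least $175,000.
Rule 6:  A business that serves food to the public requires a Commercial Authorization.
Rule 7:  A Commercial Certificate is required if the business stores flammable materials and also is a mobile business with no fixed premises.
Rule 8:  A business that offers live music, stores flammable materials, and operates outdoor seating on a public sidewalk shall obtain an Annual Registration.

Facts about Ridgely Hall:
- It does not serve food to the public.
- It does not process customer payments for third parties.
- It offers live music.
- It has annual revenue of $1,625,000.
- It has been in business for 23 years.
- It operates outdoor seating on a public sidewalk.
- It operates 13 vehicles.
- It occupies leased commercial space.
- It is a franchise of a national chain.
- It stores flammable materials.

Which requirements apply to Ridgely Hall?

Rule 1: is a franchise of a national chain; does not process customer payments for third parties → Standard Authorization not required.
Rule 2: revenue $1,625,000 ≤ $1,775,000; offers live music; does not serve food to the public → Standard Permit not required.
Rule 3: stores flammable materials; operates outdoor seating on a public sidewalk → Fire Safety Registration required.
Rule 4: revenue $1,625,000 < $2,925,000; stores flammable materials → Annual Certificate required.
Rule 5: years in business 23 ≤ 29; revenue $1,625,000 ≥ $175,000 → New Business Permit required.
Rule 6: does not serve food to the public → Commercial Authorization not required.
Rule 7: stores flammable materials; occupies leased commercial space (not: is a mobile business with no fixed premises) → Commercial Certificate not required.
Rule 8: offers live music; stores flammable materials; operates outdoor seating on a public sidewalk → Annual Registration required.

Annual Certificate, Annual Registration, Fire Safety Registration, New Business Permit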